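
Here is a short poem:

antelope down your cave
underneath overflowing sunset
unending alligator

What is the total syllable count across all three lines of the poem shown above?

Line 1: antelope(3) + down(1) + your(1) + cave(1) = 6
Line 2: underneath(3) + overflowing(4) + sunset(2) = 9
Line 3: unending(3) + alligator(4) = 7
Total: 6 + 9 + 7 = 22

22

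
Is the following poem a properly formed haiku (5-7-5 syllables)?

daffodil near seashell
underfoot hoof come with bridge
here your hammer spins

Line 1: daffodil (3), near (1), seashell (2) → 6 (expected 5)
Line 2: underfoot (3), hoof (1), come (1), with (1), bridge (1) → 7 ✓
Line 3: here (1), your (1), hammer (2), spins (1) → 5 ✓

No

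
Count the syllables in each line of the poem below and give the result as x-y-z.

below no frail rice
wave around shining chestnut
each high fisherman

5-7-5

Line 1: "below no frail rice": 2+1+1+1 = 5
Line 2: "wave around shining chestnut": 1+2+2+2 = 7
Line 3: "each high fisherman": 1+1+3 = 5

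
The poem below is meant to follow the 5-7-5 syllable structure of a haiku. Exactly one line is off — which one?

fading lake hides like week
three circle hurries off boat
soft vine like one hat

Line 1

Line 1: fading(2) + lake(1) + hides(1) + like(1) + week(1) = 6 (expected 5)
Line 2: three(1) + circle(2) + hurries(2) + off(1) + boat(1) = 7 ✓
Line 3: soft(1) + vine(1) + like(1) + one(1) + hat(1) = 5 ✓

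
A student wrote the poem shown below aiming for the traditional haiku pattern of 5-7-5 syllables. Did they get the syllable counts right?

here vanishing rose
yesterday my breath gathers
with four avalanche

Yes

Line 1: here(1) + vanishing(3) + rose(1) = 5 ✓
Line 2: yesterday(3) + my(1) + breath(1) + gathers(2) = 7 ✓
Line 3: with(1) + four(1) + avalanche(3) = 5 ✓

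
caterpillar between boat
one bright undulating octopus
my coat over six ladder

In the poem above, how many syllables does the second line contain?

The second line: "one bright undulating octopus": 1+1+4+3 = 9

9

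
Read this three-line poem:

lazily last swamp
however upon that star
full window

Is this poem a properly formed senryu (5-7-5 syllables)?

Line 1: lazily(3) + last(1) + swamp(1) = 5 ✓
Line 2: however(3) + upon(2) + that(1) + star(1) = 7 ✓
Line 3: full(1) + window(2) = 3 (expected 5)

No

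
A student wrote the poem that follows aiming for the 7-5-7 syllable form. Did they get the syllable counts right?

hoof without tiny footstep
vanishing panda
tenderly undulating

Yes

Line 1: hoof(1) + without(2) + tiny(2) + footstep(2) = 7 ✓
Line 2: vanishing(3) + panda(2) = 5 ✓
Line 3: tenderly(3) + undulating(4) = 7 ✓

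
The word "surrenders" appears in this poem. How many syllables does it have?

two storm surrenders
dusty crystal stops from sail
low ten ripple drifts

3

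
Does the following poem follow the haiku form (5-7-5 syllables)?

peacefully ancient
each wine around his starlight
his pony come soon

Line 1: peacefully(3) + ancient(2) = 5 ✓
Line 2: each(1) + wine(1) + around(2) + his(1) + starlight(2) = 7 ✓
Line 3: his(1) + pony(2) + come(1) + soon(1) = 5 ✓

Yes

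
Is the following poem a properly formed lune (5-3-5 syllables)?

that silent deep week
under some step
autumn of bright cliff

No

Line 1: that (1), silent (2), deep (1), week (1) → 5 ✓
Line 2: under (2), some (1), step (1) → 4 (expected 3)
Line 3: autumn (2), of (1), bright (1), cliff (1) → 5 ✓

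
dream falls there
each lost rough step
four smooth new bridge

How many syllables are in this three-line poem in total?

Line 1: dream(1) + falls(1) + there(1) = 3
Line 2: each(1) + lost(1) + rough(1) + step(1) = 4
Line 3: four(1) + smooth(1) + new(1) + bridge(1) = 4
Total: 3 + 4 + 4 = 11

11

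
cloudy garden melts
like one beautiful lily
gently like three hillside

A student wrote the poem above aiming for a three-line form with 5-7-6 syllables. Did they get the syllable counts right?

Line 1: cloudy(2) + garden(2) + melts(1) = 5 ✓
Line 2: like(1) + one(1) + beautiful(3) + lily(2) = 7 ✓
Line 3: gently(2) + like(1) + three(1) + hillside(2) = 6 ✓

Yes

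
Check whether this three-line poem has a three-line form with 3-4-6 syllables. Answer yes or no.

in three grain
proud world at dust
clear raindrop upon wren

Line 1: "in three grain": 1+1+1 = 3 ✓
Line 2: "proud world at dust": 1+1+1+1 = 4 ✓
Line 3: "clear raindrop upon wren": 1+2+2+1 = 6 ✓

Yes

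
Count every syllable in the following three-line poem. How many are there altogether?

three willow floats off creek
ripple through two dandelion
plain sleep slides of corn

19

Line 1: "three willow floats off creek": 1+2+1+1+1 = 6
Line 2: "ripple through two dandelion": 2+1+1+4 = 8
Line 3: "plain sleep slides of corn": 1+1+1+1+1 = 5
Total: 6 + 8 + 5 = 19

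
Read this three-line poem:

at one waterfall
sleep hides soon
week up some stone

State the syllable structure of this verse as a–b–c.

5–3–4

Line 1: "at one waterfall": 1+1+3 = 5
Line 2: "sleep hides soon": 1+1+1 = 3
Line 3: "week up some stone": 1+1+1+1 = 4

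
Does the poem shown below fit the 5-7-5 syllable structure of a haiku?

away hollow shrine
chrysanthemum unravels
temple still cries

Line 1: away (2), hollow (2), shrine (1) → 5 ✓
Line 2: chrysanthemum (4), unravels (3) → 7 ✓
Line 3: temple (2), still (1), cries (1) → 4 (expected 5)

No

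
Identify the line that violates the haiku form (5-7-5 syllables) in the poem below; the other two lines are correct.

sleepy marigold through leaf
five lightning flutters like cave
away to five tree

Line 1: "sleepy marigold through leaf": 2+3+1+1 = 7 (expected 5)
Line 2: "five lightning flutters like cave": 1+2+2+1+1 = 7 ✓
Line 3: "away to five tree": 2+1+1+1 = 5 ✓

The first line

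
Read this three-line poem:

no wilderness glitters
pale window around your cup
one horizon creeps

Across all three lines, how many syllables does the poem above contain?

Line 1: no(1) + wilderness(3) + glitters(2) = 6
Line 2: pale(1) + window(2) + around(2) + your(1) + cup(1) = 7
Line 3: one(1) + horizon(3) + creeps(1) = 5
Total: 6 + 7 + 5 = 18

18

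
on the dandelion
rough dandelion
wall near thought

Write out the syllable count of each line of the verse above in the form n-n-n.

6-5-3

Line 1: on (1), the (1), dandelion (4) → 6
Line 2: rough (1), dandelion (4) → 5
Line 3: wall (1), near (1), thought (1) → 3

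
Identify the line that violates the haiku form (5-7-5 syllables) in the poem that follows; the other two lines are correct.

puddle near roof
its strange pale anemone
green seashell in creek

Line 1: puddle(2) + near(1) + roof(1) = 4 (expected 5)
Line 2: its(1) + strange(1) + pale(1) + anemone(4) = 7 ✓
Line 3: green(1) + seashell(2) + in(1) + creek(1) = 5 ✓

Line 1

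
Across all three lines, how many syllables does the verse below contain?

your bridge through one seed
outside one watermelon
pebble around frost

Line 1: your(1) + bridge(1) + through(1) + one(1) + seed(1) = 5
Line 2: outside(2) + one(1) + watermelon(4) = 7
Line 3: pebble(2) + around(2) + frost(1) = 5
Total: 5 + 7 + 5 = 17

17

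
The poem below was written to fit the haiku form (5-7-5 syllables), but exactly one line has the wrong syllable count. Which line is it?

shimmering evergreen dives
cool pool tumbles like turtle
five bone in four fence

Line 1

Line 1: shimmering(3) + evergreen(3) + dives(1) = 7 (expected 5)
Line 2: cool(1) + pool(1) + tumbles(2) + like(1) + turtle(2) = 7 ✓
Line 3: five(1) + bone(1) + in(1) + four(1) + fence(1) = 5 ✓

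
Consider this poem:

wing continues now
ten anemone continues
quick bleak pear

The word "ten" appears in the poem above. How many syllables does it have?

1

"ten" has 1 syllable.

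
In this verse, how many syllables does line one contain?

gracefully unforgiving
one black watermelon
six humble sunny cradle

7

Line one: "gracefully unforgiving": 3+4 = 7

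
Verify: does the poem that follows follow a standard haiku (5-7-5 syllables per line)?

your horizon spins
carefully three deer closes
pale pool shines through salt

Yes

Line 1: your (1), horizon (3), spins (1) → 5 ✓
Line 2: carefully (3), three (1), deer (1), closes (2) → 7 ✓
Line 3: pale (1), pool (1), shines (1), through (1), salt (1) → 5 ✓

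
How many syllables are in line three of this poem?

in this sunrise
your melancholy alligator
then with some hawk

4

Line three: then(1) + with(1) + some(1) + hawk(1) = 4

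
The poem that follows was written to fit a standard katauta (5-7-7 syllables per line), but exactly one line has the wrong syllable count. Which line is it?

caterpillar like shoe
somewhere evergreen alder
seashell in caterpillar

Line 1: caterpillar(4) + like(1) + shoe(1) = 6 (expected 5)
Line 2: somewhere(2) + evergreen(3) + alder(2) = 7 ✓
Line 3: seashell(2) + in(1) + caterpillar(4) = 7 ✓

The first line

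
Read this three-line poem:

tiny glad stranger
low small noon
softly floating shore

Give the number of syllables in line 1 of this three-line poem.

5

Line 1: tiny(2) + glad(1) + stranger(2) = 5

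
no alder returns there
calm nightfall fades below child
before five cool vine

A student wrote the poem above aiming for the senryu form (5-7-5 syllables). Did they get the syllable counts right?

No

Line 1: no (1), alder (2), returns (2), there (1) → 6 (expected 5)
Line 2: calm (1), nightfall (2), fades (1), below (2), child (1) → 7 ✓
Line 3: before (2), five (1), cool (1), vine (1) → 5 ✓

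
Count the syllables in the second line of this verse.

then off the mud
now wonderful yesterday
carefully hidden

The second line: "now wonderful yesterday": 1+3+3 = 7

7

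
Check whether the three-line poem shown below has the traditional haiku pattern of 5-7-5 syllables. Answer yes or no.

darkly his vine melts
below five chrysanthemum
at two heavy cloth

Line 1: darkly (2), his (1), vine (1), melts (1) → 5 ✓
Line 2: below (2), five (1), chrysanthemum (4) → 7 ✓
Line 3: at (1), two (1), heavy (2), cloth (1) → 5 ✓

Yes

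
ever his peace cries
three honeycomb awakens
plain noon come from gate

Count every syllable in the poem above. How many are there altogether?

17

Line 1: ever (2), his (1), peace (1), cries (1) → 5
Line 2: three (1), honeycomb (3), awakens (3) → 7
Line 3: plain (1), noon (1), come (1), from (1), gate (1) → 5
Total: 5 + 7 + 5 = 17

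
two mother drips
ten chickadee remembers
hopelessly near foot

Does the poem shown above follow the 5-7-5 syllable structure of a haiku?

Line 1: two(1) + mother(2) + drips(1) = 4 (expected 5)
Line 2: ten(1) + chickadee(3) + remembers(3) = 7 ✓
Line 3: hopelessly(3) + near(1) + foot(1) = 5 ✓

No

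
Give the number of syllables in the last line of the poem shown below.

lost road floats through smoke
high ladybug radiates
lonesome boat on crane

5

The last line: "lonesome boat on crane": 2+1+1+1 = 5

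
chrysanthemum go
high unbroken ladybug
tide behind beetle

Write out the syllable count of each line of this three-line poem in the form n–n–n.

5–7–5

Line 1: chrysanthemum (4), go (1) → 5
Line 2: high (1), unbroken (3), ladybug (3) → 7
Line 3: tide (1), behind (2), beetle (2) → 5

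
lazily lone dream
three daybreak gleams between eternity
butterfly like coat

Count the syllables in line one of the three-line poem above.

5

Line one: lazily(3) + lone(1) + dream(1) = 5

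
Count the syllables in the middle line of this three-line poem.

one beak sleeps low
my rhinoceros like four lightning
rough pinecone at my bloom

The middle line: my (1), rhinoceros (4), like (1), four (1), lightning (2) → 9

9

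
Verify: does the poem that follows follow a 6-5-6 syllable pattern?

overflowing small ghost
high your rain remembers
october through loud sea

No

Line 1: overflowing (4), small (1), ghost (1) → 6 ✓
Line 2: high (1), your (1), rain (1), remembers (3) → 6 (expected 5)
Line 3: october (3), through (1), loud (1), sea (1) → 6 ✓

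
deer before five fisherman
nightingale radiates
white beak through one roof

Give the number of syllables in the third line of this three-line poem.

The third line: white(1) + beak(1) + through(1) + one(1) + roof(1) = 5

5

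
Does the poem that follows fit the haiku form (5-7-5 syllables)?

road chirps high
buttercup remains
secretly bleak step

Line 1: "road chirps high": 1+1+1 = 3 (expected 5)
Line 2: "buttercup remains": 3+2 = 5 (expected 7)
Line 3: "secretly bleak step": 3+1+1 = 5 ✓

No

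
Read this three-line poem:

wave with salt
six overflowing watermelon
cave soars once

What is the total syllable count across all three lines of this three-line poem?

Line 1: "wave with salt": 1+1+1 = 3
Line 2: "six overflowing watermelon": 1+4+4 = 9
Line 3: "cave soars once": 1+1+1 = 3
Total: 3 + 9 + 3 = 15

15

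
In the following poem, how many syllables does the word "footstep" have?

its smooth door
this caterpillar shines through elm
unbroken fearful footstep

2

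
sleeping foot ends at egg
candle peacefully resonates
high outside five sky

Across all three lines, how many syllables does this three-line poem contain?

19

Line 1: sleeping(2) + foot(1) + ends(1) + at(1) + egg(1) = 6
Line 2: candle(2) + peacefully(3) + resonates(3) = 8
Line 3: high(1) + outside(2) + five(1) + sky(1) = 5
Total: 6 + 8 + 5 = 19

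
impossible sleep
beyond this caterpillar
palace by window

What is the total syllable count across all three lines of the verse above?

Line 1: impossible(4) + sleep(1) = 5
Line 2: beyond(2) + this(1) + caterpillar(4) = 7
Line 3: palace(2) + by(1) + window(2) = 5
Total: 5 + 7 + 5 = 17

17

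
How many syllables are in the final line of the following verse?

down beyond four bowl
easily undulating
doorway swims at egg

5

The final line: doorway(2) + swims(1) + at(1) + egg(1) = 5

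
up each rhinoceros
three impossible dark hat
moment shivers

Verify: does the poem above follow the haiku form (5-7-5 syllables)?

Line 1: up(1) + each(1) + rhinoceros(4) = 6 (expected 5)
Line 2: three(1) + impossible(4) + dark(1) + hat(1) = 7 ✓
Line 3: moment(2) + shivers(2) = 4 (expected 5)

No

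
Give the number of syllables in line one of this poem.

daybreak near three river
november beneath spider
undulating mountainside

6

Line one: "daybreak near three river": 2+1+1+2 = 6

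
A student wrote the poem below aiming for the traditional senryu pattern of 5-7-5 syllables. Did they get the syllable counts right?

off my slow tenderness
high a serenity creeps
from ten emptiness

No

Line 1: "off my slow tenderness": 1+1+1+3 = 6 (expected 5)
Line 2: "high a serenity creeps": 1+1+4+1 = 7 ✓
Line 3: "from ten emptiness": 1+1+3 = 5 ✓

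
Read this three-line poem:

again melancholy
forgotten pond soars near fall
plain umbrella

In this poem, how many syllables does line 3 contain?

4

Line 3: "plain umbrella": 1+3 = 4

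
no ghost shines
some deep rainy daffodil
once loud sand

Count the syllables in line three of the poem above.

Line three: once(1) + loud(1) + sand(1) = 3

3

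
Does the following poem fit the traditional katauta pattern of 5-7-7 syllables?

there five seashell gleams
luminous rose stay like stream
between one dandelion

Line 1: "there five seashell gleams": 1+1+2+1 = 5 ✓
Line 2: "luminous rose stay like stream": 3+1+1+1+1 = 7 ✓
Line 3: "between one dandelion": 2+1+4 = 7 ✓

Yes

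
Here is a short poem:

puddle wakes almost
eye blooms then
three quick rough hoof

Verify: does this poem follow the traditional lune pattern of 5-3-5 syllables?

Line 1: "puddle wakes almost": 2+1+2 = 5 ✓
Line 2: "eye blooms then": 1+1+1 = 3 ✓
Line 3: "three quick rough hoof": 1+1+1+1 = 4 (expected 5)

No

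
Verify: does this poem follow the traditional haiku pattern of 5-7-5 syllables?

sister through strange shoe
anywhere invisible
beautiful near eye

Line 1: "sister through strange shoe": 2+1+1+1 = 5 ✓
Line 2: "anywhere invisible": 3+4 = 7 ✓
Line 3: "beautiful near eye": 3+1+1 = 5 ✓

Yes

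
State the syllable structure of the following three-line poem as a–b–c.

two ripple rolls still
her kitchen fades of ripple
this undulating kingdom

5–7–7

Line 1: two(1) + ripple(2) + rolls(1) + still(1) = 5
Line 2: her(1) + kitchen(2) + fades(1) + of(1) + ripple(2) = 7
Line 3: this(1) + undulating(4) + kingdom(2) = 7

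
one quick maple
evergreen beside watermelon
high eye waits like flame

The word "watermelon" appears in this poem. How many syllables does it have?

4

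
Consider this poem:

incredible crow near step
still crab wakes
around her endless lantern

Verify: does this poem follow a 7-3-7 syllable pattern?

Yes

Line 1: incredible (4), crow (1), near (1), step (1) → 7 ✓
Line 2: still (1), crab (1), wakes (1) → 3 ✓
Line 3: around (2), her (1), endless (2), lantern (2) → 7 ✓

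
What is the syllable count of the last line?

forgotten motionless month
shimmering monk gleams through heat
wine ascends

The last line: wine(1) + ascends(2) = 3

3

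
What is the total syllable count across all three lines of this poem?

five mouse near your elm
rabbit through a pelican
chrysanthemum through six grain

Line 1: "five mouse near your elm": 1+1+1+1+1 = 5
Line 2: "rabbit through a pelican": 2+1+1+3 = 7
Line 3: "chrysanthemum through six grain": 4+1+1+1 = 7
Total: 5 + 7 + 7 = 19

19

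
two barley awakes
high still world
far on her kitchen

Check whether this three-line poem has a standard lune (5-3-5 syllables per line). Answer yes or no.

Line 1: two (1), barley (2), awakes (2) → 5 ✓
Line 2: high (1), still (1), world (1) → 3 ✓
Line 3: far (1), on (1), her (1), kitchen (2) → 5 ✓

Yes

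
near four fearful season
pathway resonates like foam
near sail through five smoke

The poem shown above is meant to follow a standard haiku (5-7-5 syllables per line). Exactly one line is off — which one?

Line 1: "near four fearful season": 1+1+2+2 = 6 (expected 5)
Line 2: "pathway resonates like foam": 2+3+1+1 = 7 ✓
Line 3: "near sail through five smoke": 1+1+1+1+1 = 5 ✓

The first line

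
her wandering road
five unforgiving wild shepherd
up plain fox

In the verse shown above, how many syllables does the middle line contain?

The middle line: five (1), unforgiving (4), wild (1), shepherd (2) → 8

8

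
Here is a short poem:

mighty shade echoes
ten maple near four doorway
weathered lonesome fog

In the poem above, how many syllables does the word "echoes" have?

2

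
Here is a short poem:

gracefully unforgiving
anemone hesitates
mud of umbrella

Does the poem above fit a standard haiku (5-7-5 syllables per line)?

No

Line 1: gracefully (3), unforgiving (4) → 7 (expected 5)
Line 2: anemone (4), hesitates (3) → 7 ✓
Line 3: mud (1), of (1), umbrella (3) → 5 ✓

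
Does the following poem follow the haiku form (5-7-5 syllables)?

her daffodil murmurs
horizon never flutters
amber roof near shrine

No

Line 1: her (1), daffodil (3), murmurs (2) → 6 (expected 5)
Line 2: horizon (3), never (2), flutters (2) → 7 ✓
Line 3: amber (2), roof (1), near (1), shrine (1) → 5 ✓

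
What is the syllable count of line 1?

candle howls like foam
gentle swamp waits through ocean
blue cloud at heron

5

Line 1: candle(2) + howls(1) + like(1) + foam(1) = 5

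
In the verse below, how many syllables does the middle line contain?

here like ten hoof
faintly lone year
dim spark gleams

4

The middle line: "faintly lone year": 2+1+1 = 4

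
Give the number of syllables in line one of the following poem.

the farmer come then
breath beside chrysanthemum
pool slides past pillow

Line one: the (1), farmer (2), come (1), then (1) → 5

5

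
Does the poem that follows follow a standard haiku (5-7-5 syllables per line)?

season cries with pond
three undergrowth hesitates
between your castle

Line 1: season (2), cries (1), with (1), pond (1) → 5 ✓
Line 2: three (1), undergrowth (3), hesitates (3) → 7 ✓
Line 3: between (2), your (1), castle (2) → 5 ✓

Yes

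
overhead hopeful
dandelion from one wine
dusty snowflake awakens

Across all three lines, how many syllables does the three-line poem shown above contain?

19

Line 1: overhead (3), hopeful (2) → 5
Line 2: dandelion (4), from (1), one (1), wine (1) → 7
Line 3: dusty (2), snowflake (2), awakens (3) → 7
Total: 5 + 7 + 7 = 19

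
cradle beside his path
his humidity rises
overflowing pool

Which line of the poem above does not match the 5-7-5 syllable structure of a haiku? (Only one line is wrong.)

Line 1: "cradle beside his path": 2+2+1+1 = 6 (expected 5)
Line 2: "his humidity rises": 1+4+2 = 7 ✓
Line 3: "overflowing pool": 4+1 = 5 ✓

The first line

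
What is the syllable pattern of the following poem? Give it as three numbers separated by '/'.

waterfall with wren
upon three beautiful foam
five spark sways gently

Line 1: waterfall (3), with (1), wren (1) → 5
Line 2: upon (2), three (1), beautiful (3), foam (1) → 7
Line 3: five (1), spark (1), sways (1), gently (2) → 5

5/7/5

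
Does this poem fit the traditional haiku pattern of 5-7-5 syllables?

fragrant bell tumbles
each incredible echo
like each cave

No

Line 1: fragrant (2), bell (1), tumbles (2) → 5 ✓
Line 2: each (1), incredible (4), echo (2) → 7 ✓
Line 3: like (1), each (1), cave (1) → 3 (expected 5)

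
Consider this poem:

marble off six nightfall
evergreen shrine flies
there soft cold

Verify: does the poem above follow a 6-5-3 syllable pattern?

Line 1: marble (2), off (1), six (1), nightfall (2) → 6 ✓
Line 2: evergreen (3), shrine (1), flies (1) → 5 ✓
Line 3: there (1), soft (1), cold (1) → 3 ✓

Yes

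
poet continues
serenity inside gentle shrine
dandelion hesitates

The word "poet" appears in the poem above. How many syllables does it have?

2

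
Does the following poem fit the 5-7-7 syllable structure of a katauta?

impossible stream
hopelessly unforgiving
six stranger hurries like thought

Line 1: impossible (4), stream (1) → 5 ✓
Line 2: hopelessly (3), unforgiving (4) → 7 ✓
Line 3: six (1), stranger (2), hurries (2), like (1), thought (1) → 7 ✓

Yes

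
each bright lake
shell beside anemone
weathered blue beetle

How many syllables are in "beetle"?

2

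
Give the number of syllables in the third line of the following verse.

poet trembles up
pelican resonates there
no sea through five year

5

The third line: no(1) + sea(1) + through(1) + five(1) + year(1) = 5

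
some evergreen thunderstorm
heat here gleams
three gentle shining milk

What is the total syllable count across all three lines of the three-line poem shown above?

16

Line 1: "some evergreen thunderstorm": 1+3+3 = 7
Line 2: "heat here gleams": 1+1+1 = 3
Line 3: "three gentle shining milk": 1+2+2+1 = 6
Total: 7 + 3 + 6 = 16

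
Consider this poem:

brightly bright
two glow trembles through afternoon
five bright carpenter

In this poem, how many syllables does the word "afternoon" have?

"afternoon" has 3 syllables.

3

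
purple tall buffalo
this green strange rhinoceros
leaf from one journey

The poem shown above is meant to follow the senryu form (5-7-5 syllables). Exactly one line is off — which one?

Line 1: purple(2) + tall(1) + buffalo(3) = 6 (expected 5)
Line 2: this(1) + green(1) + strange(1) + rhinoceros(4) = 7 ✓
Line 3: leaf(1) + from(1) + one(1) + journey(2) = 5 ✓

Line 1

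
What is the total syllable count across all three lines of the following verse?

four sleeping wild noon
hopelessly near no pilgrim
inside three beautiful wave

19

Line 1: four (1), sleeping (2), wild (1), noon (1) → 5
Line 2: hopelessly (3), near (1), no (1), pilgrim (2) → 7
Line 3: inside (2), three (1), beautiful (3), wave (1) → 7
Total: 5 + 7 + 7 = 19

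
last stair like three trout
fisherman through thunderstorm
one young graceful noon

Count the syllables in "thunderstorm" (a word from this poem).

3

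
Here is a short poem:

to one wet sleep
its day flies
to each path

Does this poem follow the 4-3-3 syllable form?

Yes

Line 1: to(1) + one(1) + wet(1) + sleep(1) = 4 ✓
Line 2: its(1) + day(1) + flies(1) = 3 ✓
Line 3: to(1) + each(1) + path(1) = 3 ✓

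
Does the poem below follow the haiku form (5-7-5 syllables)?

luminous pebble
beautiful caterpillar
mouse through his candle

Yes

Line 1: luminous (3), pebble (2) → 5 ✓
Line 2: beautiful (3), caterpillar (4) → 7 ✓
Line 3: mouse (1), through (1), his (1), candle (2) → 5 ✓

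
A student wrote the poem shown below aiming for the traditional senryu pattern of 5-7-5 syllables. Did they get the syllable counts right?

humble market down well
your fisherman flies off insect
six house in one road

No

Line 1: humble(2) + market(2) + down(1) + well(1) = 6 (expected 5)
Line 2: your(1) + fisherman(3) + flies(1) + off(1) + insect(2) = 8 (expected 7)
Line 3: six(1) + house(1) + in(1) + one(1) + road(1) = 5 ✓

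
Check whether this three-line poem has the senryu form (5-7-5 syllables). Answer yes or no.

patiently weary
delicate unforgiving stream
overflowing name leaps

No

Line 1: patiently(3) + weary(2) = 5 ✓
Line 2: delicate(3) + unforgiving(4) + stream(1) = 8 (expected 7)
Line 3: overflowing(4) + name(1) + leaps(1) = 6 (expected 5)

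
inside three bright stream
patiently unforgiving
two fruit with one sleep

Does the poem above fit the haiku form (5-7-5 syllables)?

Line 1: "inside three bright stream": 2+1+1+1 = 5 ✓
Line 2: "patiently unforgiving": 3+4 = 7 ✓
Line 3: "two fruit with one sleep": 1+1+1+1+1 = 5 ✓

Yes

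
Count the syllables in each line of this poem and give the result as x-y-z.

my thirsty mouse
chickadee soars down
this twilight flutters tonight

Line 1: my (1), thirsty (2), mouse (1) → 4
Line 2: chickadee (3), soars (1), down (1) → 5
Line 3: this (1), twilight (2), flutters (2), tonight (2) → 7

4-5-7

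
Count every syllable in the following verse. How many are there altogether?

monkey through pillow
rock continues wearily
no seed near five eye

Line 1: monkey(2) + through(1) + pillow(2) = 5
Line 2: rock(1) + continues(3) + wearily(3) = 7
Line 3: no(1) + seed(1) + near(1) + five(1) + eye(1) = 5
Total: 5 + 7 + 5 = 17

17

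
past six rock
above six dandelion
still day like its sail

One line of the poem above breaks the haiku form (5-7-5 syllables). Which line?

Line 1: "past six rock": 1+1+1 = 3 (expected 5)
Line 2: "above six dandelion": 2+1+4 = 7 ✓
Line 3: "still day like its sail": 1+1+1+1+1 = 5 ✓

Line 1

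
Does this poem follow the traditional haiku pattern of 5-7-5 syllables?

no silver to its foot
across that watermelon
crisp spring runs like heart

No

Line 1: no (1), silver (2), to (1), its (1), foot (1) → 6 (expected 5)
Line 2: across (2), that (1), watermelon (4) → 7 ✓
Line 3: crisp (1), spring (1), runs (1), like (1), heart (1) → 5 ✓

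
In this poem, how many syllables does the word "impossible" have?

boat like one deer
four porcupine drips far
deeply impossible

4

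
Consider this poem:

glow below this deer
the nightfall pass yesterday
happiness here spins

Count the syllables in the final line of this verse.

5

The final line: happiness(3) + here(1) + spins(1) = 5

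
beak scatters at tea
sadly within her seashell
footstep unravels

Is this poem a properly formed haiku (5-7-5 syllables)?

Line 1: beak (1), scatters (2), at (1), tea (1) → 5 ✓
Line 2: sadly (2), within (2), her (1), seashell (2) → 7 ✓
Line 3: footstep (2), unravels (3) → 5 ✓

Yes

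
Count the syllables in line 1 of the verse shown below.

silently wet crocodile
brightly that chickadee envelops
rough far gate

7

Line 1: silently(3) + wet(1) + crocodile(3) = 7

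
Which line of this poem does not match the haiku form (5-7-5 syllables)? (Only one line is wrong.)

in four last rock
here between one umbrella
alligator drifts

Line 1: in(1) + four(1) + last(1) + rock(1) = 4 (expected 5)
Line 2: here(1) + between(2) + one(1) + umbrella(3) = 7 ✓
Line 3: alligator(4) + drifts(1) = 5 ✓

The first line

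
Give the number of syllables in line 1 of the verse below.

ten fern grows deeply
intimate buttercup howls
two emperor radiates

Line 1: "ten fern grows deeply": 1+1+1+2 = 5

5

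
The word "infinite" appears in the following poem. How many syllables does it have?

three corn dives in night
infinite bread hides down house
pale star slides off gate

3

"infinite" has 3 syllables.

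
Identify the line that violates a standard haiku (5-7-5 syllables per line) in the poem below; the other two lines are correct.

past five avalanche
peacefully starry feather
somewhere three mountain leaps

Line 1: past(1) + five(1) + avalanche(3) = 5 ✓
Line 2: peacefully(3) + starry(2) + feather(2) = 7 ✓
Line 3: somewhere(2) + three(1) + mountain(2) + leaps(1) = 6 (expected 5)

Line 3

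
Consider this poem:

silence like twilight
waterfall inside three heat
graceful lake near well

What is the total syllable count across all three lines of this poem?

17

Line 1: silence (2), like (1), twilight (2) → 5
Line 2: waterfall (3), inside (2), three (1), heat (1) → 7
Line 3: graceful (2), lake (1), near (1), well (1) → 5
Total: 5 + 7 + 5 = 17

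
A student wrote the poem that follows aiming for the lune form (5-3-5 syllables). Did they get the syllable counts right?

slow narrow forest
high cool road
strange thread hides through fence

Yes

Line 1: slow (1), narrow (2), forest (2) → 5 ✓
Line 2: high (1), cool (1), road (1) → 3 ✓
Line 3: strange (1), thread (1), hides (1), through (1), fence (1) → 5 ✓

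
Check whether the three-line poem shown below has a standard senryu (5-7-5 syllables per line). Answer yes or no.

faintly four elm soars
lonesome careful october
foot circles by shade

Line 1: "faintly four elm soars": 2+1+1+1 = 5 ✓
Line 2: "lonesome careful october": 2+2+3 = 7 ✓
Line 3: "foot circles by shade": 1+2+1+1 = 5 ✓

Yes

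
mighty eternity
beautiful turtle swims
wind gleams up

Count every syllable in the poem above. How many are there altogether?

Line 1: "mighty eternity": 2+4 = 6
Line 2: "beautiful turtle swims": 3+2+1 = 6
Line 3: "wind gleams up": 1+1+1 = 3
Total: 6 + 6 + 3 = 15

15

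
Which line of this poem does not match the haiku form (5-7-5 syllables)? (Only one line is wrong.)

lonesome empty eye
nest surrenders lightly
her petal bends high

Line 1: "lonesome empty eye": 2+2+1 = 5 ✓
Line 2: "nest surrenders lightly": 1+3+2 = 6 (expected 7)
Line 3: "her petal bends high": 1+2+1+1 = 5 ✓

Line 2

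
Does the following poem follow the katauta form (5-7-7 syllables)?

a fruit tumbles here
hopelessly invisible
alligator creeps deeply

Yes

Line 1: a (1), fruit (1), tumbles (2), here (1) → 5 ✓
Line 2: hopelessly (3), invisible (4) → 7 ✓
Line 3: alligator (4), creeps (1), deeply (2) → 7 ✓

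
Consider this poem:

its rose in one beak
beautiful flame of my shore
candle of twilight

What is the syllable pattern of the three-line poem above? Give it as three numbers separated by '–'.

5–7–5

Line 1: its(1) + rose(1) + in(1) + one(1) + beak(1) = 5
Line 2: beautiful(3) + flame(1) + of(1) + my(1) + shore(1) = 7
Line 3: candle(2) + of(1) + twilight(2) = 5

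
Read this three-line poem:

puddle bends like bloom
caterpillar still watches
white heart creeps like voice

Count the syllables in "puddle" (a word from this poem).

2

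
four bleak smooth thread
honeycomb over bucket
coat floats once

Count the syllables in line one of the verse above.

Line one: four(1) + bleak(1) + smooth(1) + thread(1) = 4

4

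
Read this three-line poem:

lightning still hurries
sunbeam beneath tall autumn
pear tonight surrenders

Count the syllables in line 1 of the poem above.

Line 1: "lightning still hurries": 2+1+2 = 5

5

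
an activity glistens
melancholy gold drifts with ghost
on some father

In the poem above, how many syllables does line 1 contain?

Line 1: an (1), activity (4), glistens (2) → 7

7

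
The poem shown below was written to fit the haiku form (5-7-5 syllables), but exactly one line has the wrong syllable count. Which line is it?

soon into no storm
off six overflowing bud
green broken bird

Line 1: soon(1) + into(2) + no(1) + storm(1) = 5 ✓
Line 2: off(1) + six(1) + overflowing(4) + bud(1) = 7 ✓
Line 3: green(1) + broken(2) + bird(1) = 4 (expected 5)

The third line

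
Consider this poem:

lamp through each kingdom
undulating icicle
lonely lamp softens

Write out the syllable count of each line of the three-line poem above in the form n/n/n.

Line 1: lamp(1) + through(1) + each(1) + kingdom(2) = 5
Line 2: undulating(4) + icicle(3) = 7
Line 3: lonely(2) + lamp(1) + softens(2) = 5

5/7/5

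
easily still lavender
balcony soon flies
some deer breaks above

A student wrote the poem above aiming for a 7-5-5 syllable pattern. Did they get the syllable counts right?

Line 1: easily(3) + still(1) + lavender(3) = 7 ✓
Line 2: balcony(3) + soon(1) + flies(1) = 5 ✓
Line 3: some(1) + deer(1) + breaks(1) + above(2) = 5 ✓

Yes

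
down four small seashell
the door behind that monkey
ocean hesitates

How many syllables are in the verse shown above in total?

Line 1: down(1) + four(1) + small(1) + seashell(2) = 5
Line 2: the(1) + door(1) + behind(2) + that(1) + monkey(2) = 7
Line 3: ocean(2) + hesitates(3) = 5
Total: 5 + 7 + 5 = 17

17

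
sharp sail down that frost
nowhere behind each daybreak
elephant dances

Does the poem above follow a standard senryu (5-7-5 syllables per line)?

Line 1: sharp (1), sail (1), down (1), that (1), frost (1) → 5 ✓
Line 2: nowhere (2), behind (2), each (1), daybreak (2) → 7 ✓
Line 3: elephant (3), dances (2) → 5 ✓

Yes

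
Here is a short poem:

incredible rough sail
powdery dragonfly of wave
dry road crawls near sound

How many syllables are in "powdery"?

"powdery" has 3 syllables.

3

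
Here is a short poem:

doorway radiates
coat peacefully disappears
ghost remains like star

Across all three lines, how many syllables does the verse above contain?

Line 1: doorway(2) + radiates(3) = 5
Line 2: coat(1) + peacefully(3) + disappears(3) = 7
Line 3: ghost(1) + remains(2) + like(1) + star(1) = 5
Total: 5 + 7 + 5 = 17

17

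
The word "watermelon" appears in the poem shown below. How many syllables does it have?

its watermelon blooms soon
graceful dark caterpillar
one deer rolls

4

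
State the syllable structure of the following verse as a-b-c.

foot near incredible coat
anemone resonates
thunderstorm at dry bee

7-7-6

Line 1: foot (1), near (1), incredible (4), coat (1) → 7
Line 2: anemone (4), resonates (3) → 7
Line 3: thunderstorm (3), at (1), dry (1), bee (1) → 6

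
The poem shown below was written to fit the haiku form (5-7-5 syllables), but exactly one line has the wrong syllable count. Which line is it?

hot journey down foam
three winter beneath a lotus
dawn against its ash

Line 2

Line 1: "hot journey down foam": 1+2+1+1 = 5 ✓
Line 2: "three winter beneath a lotus": 1+2+2+1+2 = 8 (expected 7)
Line 3: "dawn against its ash": 1+2+1+1 = 5 ✓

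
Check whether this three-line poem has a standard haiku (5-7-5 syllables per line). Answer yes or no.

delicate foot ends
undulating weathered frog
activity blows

Yes

Line 1: delicate(3) + foot(1) + ends(1) = 5 ✓
Line 2: undulating(4) + weathered(2) + frog(1) = 7 ✓
Line 3: activity(4) + blows(1) = 5 ✓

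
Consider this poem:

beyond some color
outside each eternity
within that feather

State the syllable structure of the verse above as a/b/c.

5/7/5

Line 1: beyond(2) + some(1) + color(2) = 5
Line 2: outside(2) + each(1) + eternity(4) = 7
Line 3: within(2) + that(1) + feather(2) = 5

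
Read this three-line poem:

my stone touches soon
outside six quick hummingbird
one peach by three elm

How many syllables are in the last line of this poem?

The last line: one (1), peach (1), by (1), three (1), elm (1) → 5

5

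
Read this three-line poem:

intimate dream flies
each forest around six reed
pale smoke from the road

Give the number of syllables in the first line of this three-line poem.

The first line: intimate (3), dream (1), flies (1) → 5

5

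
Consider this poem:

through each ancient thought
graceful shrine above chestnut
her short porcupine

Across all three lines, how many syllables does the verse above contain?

17

Line 1: "through each ancient thought": 1+1+2+1 = 5
Line 2: "graceful shrine above chestnut": 2+1+2+2 = 7
Line 3: "her short porcupine": 1+1+3 = 5
Total: 5 + 7 + 5 = 17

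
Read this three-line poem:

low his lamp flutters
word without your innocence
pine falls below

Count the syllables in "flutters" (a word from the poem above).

2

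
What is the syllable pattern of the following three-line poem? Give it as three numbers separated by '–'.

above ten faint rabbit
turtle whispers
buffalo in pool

Line 1: "above ten faint rabbit": 2+1+1+2 = 6
Line 2: "turtle whispers": 2+2 = 4
Line 3: "buffalo in pool": 3+1+1 = 5

6–4–5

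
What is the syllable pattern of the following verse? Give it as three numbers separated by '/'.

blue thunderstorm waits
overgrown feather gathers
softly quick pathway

5/7/5

Line 1: blue(1) + thunderstorm(3) + waits(1) = 5
Line 2: overgrown(3) + feather(2) + gathers(2) = 7
Line 3: softly(2) + quick(1) + pathway(2) = 5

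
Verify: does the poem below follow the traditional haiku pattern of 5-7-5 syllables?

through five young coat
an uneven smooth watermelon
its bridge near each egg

No

Line 1: through (1), five (1), young (1), coat (1) → 4 (expected 5)
Line 2: an (1), uneven (3), smooth (1), watermelon (4) → 9 (expected 7)
Line 3: its (1), bridge (1), near (1), each (1), egg (1) → 5 ✓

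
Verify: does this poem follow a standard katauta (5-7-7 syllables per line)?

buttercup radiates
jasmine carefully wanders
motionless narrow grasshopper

No

Line 1: buttercup(3) + radiates(3) = 6 (expected 5)
Line 2: jasmine(2) + carefully(3) + wanders(2) = 7 ✓
Line 3: motionless(3) + narrow(2) + grasshopper(3) = 8 (expected 7)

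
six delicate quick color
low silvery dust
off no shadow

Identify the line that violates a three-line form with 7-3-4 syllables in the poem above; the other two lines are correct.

Line 1: "six delicate quick color": 1+3+1+2 = 7 ✓
Line 2: "low silvery dust": 1+3+1 = 5 (expected 3)
Line 3: "off no shadow": 1+1+2 = 4 ✓

Line 2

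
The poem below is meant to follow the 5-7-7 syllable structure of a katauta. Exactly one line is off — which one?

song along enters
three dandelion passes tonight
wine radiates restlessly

Line 1: song (1), along (2), enters (2) → 5 ✓
Line 2: three (1), dandelion (4), passes (2), tonight (2) → 9 (expected 7)
Line 3: wine (1), radiates (3), restlessly (3) → 7 ✓

The second line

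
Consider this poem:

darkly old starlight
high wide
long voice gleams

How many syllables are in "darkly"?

2

"darkly" has 2 syllables.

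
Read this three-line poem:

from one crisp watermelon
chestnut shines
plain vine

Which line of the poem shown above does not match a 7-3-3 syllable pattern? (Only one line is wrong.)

The third line

Line 1: "from one crisp watermelon": 1+1+1+4 = 7 ✓
Line 2: "chestnut shines": 2+1 = 3 ✓
Line 3: "plain vine": 1+1 = 2 (expected 3)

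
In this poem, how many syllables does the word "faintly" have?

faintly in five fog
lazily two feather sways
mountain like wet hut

2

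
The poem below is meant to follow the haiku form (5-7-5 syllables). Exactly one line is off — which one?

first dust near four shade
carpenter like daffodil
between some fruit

Line 1: first(1) + dust(1) + near(1) + four(1) + shade(1) = 5 ✓
Line 2: carpenter(3) + like(1) + daffodil(3) = 7 ✓
Line 3: between(2) + some(1) + fruit(1) = 4 (expected 5)

The third line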